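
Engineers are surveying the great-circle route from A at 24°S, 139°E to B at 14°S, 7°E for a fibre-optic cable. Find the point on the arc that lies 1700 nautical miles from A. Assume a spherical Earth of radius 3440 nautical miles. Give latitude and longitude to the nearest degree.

≈ 37°S, 110°E

Write both endpoints as unit vectors p₁, p₂ with components (cos φ cos λ, cos φ sin λ, sin φ).
The central angle between the endpoints is δ = arccos(p₁·p₂) ≈ 2.088 rad (119.7°). The total great-circle distance is δ·R ≈ 2.088 × 3440 ≈ 7184 nmi, so the target fraction is f = 1700/7184 ≈ 0.237.
Interpolate at f ≈ 0.237 with slerp weights a = sin((1−f)δ)/sin δ ≈ 1.150, b = sin(fδ)/sin δ ≈ 0.546.
p = a·p₁ + b·p₂ ≈ (-0.268, 0.754, -0.600); φ = arcsin(p_z) ≈ -36.87°, λ = atan2(p_y, p_x) ≈ 109.53°.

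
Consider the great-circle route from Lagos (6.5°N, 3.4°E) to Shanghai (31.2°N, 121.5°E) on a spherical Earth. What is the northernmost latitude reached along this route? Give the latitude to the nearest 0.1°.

≈ 37.1°N

The great circle lies in the plane with unit normal n̂ = (p₁ × p₂)/|p₁ × p₂|.
Here n̂_z ≈ +0.798; the vertex latitude is φ_max = arccos|n̂_z| ≈ 37.1°.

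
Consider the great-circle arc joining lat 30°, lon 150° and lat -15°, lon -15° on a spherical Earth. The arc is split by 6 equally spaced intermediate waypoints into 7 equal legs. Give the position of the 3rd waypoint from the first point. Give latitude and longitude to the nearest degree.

Write both endpoints as unit vectors p₁, p₂ with components (cos φ cos λ, cos φ sin λ, sin φ).
The central angle between the endpoints is δ = arccos(p₁·p₂) ≈ 2.786 rad (159.6°).
Interpolate at f = 3/7 with slerp weights a = sin((1−f)δ)/sin δ ≈ 2.871, b = sin(fδ)/sin δ ≈ 2.670.
p = a·p₁ + b·p₂ ≈ (0.338, 0.576, 0.744); φ = arcsin(p_z) ≈ 48.12°, λ = atan2(p_y, p_x) ≈ 59.58°.

≈ lat 48°, lon 60°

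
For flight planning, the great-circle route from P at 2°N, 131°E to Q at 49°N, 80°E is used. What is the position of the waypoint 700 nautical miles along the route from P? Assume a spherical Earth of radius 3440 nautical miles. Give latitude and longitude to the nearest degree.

The haversine formula gives a central angle δ ≈ 1.116 rad (64.0°) between the endpoints. The total great-circle distance is δ·R ≈ 1.116 × 3440 ≈ 3840 nmi, so the target fraction is f = 700/3840 ≈ 0.182.
Interpolate at f ≈ 0.182 with slerp weights a = sin((1−f)δ)/sin δ ≈ 0.881, b = sin(fδ)/sin δ ≈ 0.225.
p = a·p₁ + b·p₂ ≈ (-0.552, 0.810, 0.200); φ = arcsin(p_z) ≈ 11.56°, λ = atan2(p_y, p_x) ≈ 124.28°.

≈ 12°N, 124°E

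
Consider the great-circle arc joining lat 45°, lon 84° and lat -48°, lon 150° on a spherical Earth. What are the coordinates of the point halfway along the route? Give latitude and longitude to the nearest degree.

≈ lat -2°, lon 116°

Write both endpoints as unit vectors p₁, p₂ with components (cos φ cos λ, cos φ sin λ, sin φ).
The central angle between the endpoints is δ = arccos(p₁·p₂) ≈ 1.910 rad (109.5°).
Interpolate at f = 1/2 with slerp weights a = sin((1−f)δ)/sin δ ≈ 0.866, b = sin(fδ)/sin δ ≈ 0.866.
p = a·p₁ + b·p₂ ≈ (-0.438, 0.899, -0.031); φ = arcsin(p_z) ≈ -1.79°, λ = atan2(p_y, p_x) ≈ 115.97°.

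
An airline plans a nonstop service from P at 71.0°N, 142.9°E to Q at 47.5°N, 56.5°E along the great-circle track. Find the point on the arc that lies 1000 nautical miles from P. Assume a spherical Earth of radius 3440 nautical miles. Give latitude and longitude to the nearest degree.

≈ 69°N, 93°E

Convert each endpoint to a unit vector on the sphere (x = cos φ cos λ, y = cos φ sin λ, z = sin φ).
The central angle between the endpoints is δ = arccos(p₁·p₂) ≈ 0.780 rad (44.7°). The total great-circle distance is δ·R ≈ 0.780 × 3440 ≈ 2683 nmi, so the target fraction is f = 1000/2683 ≈ 0.373.
Interpolate at f ≈ 0.373 with slerp weights a = sin((1−f)δ)/sin δ ≈ 0.668, b = sin(fδ)/sin δ ≈ 0.408.
p = a·p₁ + b·p₂ ≈ (-0.022, 0.361, 0.932); φ = arcsin(p_z) ≈ 68.81°, λ = atan2(p_y, p_x) ≈ 93.42°.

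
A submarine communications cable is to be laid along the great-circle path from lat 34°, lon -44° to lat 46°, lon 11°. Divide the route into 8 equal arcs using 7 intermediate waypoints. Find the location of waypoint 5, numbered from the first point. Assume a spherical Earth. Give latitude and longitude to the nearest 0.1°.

≈ lat 44.8°, lon -11.9°

Write both endpoints as unit vectors p₁, p₂ with components (cos φ cos λ, cos φ sin λ, sin φ).
The central angle between the endpoints is δ = arccos(p₁·p₂) ≈ 0.749 rad (42.9°).
Interpolate at f = 5/8 with slerp weights a = sin((1−f)δ)/sin δ ≈ 0.407, b = sin(fδ)/sin δ ≈ 0.663.
p = a·p₁ + b·p₂ ≈ (0.695, -0.147, 0.704); φ = arcsin(p_z) ≈ 44.77°, λ = atan2(p_y, p_x) ≈ -11.92°.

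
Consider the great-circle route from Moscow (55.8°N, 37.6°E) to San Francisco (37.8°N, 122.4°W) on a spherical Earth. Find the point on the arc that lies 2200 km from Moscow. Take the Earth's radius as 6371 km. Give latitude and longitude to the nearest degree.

≈ (74°N, 18°E)

Write both endpoints as unit vectors p₁, p₂ with components (cos φ cos λ, cos φ sin λ, sin φ).
The central angle between the endpoints is δ = arccos(p₁·p₂) ≈ 1.481 rad (84.9°). The total great-circle distance is δ·R ≈ 1.481 × 6371 ≈ 9436 km, so the target fraction is f = 2200/9436 ≈ 0.233.
Interpolate at f ≈ 0.233 with slerp weights a = sin((1−f)δ)/sin δ ≈ 0.911, b = sin(fδ)/sin δ ≈ 0.340.
p = a·p₁ + b·p₂ ≈ (0.262, 0.086, 0.961); φ = arcsin(p_z) ≈ 74.02°, λ = atan2(p_y, p_x) ≈ 18.11°.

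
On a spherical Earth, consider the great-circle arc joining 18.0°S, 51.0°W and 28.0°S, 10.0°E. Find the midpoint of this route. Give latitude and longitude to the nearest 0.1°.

From cos δ = sin φ₁ sin φ₂ + cos φ₁ cos φ₂ cos Δλ, the central angle is δ ≈ 0.986 rad (56.5°).
Interpolate at f = 1/2 with slerp weights a = sin((1−f)δ)/sin δ ≈ 0.568, b = sin(fδ)/sin δ ≈ 0.568.
p = a·p₁ + b·p₂ ≈ (0.833, -0.332, -0.442); φ = arcsin(p_z) ≈ -26.22°, λ = atan2(p_y, p_x) ≈ -21.75°.

≈ 26.2°S, 21.8°W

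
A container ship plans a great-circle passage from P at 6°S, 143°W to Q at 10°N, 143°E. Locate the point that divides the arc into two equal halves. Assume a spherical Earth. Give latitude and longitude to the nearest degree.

≈ 3°N, 180°E

The haversine formula gives a central angle δ ≈ 1.316 rad (75.4°) between the endpoints.
Interpolate at f = 1/2 with slerp weights a = sin((1−f)δ)/sin δ ≈ 0.632, b = sin(fδ)/sin δ ≈ 0.632.
p = a·p₁ + b·p₂ ≈ (-0.999, -0.004, 0.044); φ = arcsin(p_z) ≈ 2.50°, λ = atan2(p_y, p_x) ≈ -179.79°.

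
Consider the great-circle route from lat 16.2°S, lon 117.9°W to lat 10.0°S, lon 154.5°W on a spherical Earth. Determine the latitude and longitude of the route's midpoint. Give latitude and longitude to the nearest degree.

Write both endpoints as unit vectors p₁, p₂ with components (cos φ cos λ, cos φ sin λ, sin φ).
The central angle between the endpoints is δ = arccos(p₁·p₂) ≈ 0.631 rad (36.1°).
Interpolate at f = 1/2 with slerp weights a = sin((1−f)δ)/sin δ ≈ 0.526, b = sin(fδ)/sin δ ≈ 0.526.
p = a·p₁ + b·p₂ ≈ (-0.704, -0.669, -0.238); φ = arcsin(p_z) ≈ -13.77°, λ = atan2(p_y, p_x) ≈ -136.44°.

≈ lat 14°S, lon 136°W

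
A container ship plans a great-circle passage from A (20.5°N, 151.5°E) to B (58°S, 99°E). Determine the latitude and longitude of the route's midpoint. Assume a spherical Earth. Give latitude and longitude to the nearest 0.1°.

The haversine formula gives a central angle δ ≈ 1.566 rad (89.7°) between the endpoints.
Interpolate at f = 1/2 with slerp weights a = sin((1−f)δ)/sin δ ≈ 0.705, b = sin(fδ)/sin δ ≈ 0.705.
p = a·p₁ + b·p₂ ≈ (-0.639, 0.684, -0.351); φ = arcsin(p_z) ≈ -20.56°, λ = atan2(p_y, p_x) ≈ 133.04°.

≈ (20.6°S, 133.0°E)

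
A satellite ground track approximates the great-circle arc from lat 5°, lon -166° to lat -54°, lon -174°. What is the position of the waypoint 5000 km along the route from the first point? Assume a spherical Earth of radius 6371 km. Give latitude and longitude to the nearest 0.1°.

≈ lat -39.7°, lon -171.0°

Write both endpoints as unit vectors p₁, p₂ with components (cos φ cos λ, cos φ sin λ, sin φ).
The central angle between the endpoints is δ = arccos(p₁·p₂) ≈ 1.036 rad (59.4°). The total great-circle distance is δ·R ≈ 1.036 × 6371 ≈ 6603 km, so the target fraction is f = 5000/6603 ≈ 0.757.
Interpolate at f ≈ 0.757 with slerp weights a = sin((1−f)δ)/sin δ ≈ 0.289, b = sin(fδ)/sin δ ≈ 0.821.
p = a·p₁ + b·p₂ ≈ (-0.760, -0.120, -0.639); φ = arcsin(p_z) ≈ -39.73°, λ = atan2(p_y, p_x) ≈ -171.01°.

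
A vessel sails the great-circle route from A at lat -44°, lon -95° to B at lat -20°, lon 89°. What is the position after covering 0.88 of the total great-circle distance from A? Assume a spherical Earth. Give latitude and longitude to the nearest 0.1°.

≈ lat -33.9°, lon 89.9°

Write both endpoints as unit vectors p₁, p₂ with components (cos φ cos λ, cos φ sin λ, sin φ).
The central angle between the endpoints is δ = arccos(p₁·p₂) ≈ 2.023 rad (115.9°).
Interpolate at f = 0.88 with slerp weights a = sin((1−f)δ)/sin δ ≈ 0.267, b = sin(fδ)/sin δ ≈ 1.087.
p = a·p₁ + b·p₂ ≈ (0.001, 0.830, -0.558); φ = arcsin(p_z) ≈ -33.88°, λ = atan2(p_y, p_x) ≈ 89.93°.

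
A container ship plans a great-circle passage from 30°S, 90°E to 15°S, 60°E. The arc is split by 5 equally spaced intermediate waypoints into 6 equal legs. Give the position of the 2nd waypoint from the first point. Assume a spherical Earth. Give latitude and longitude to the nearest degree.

From cos δ = sin φ₁ sin φ₂ + cos φ₁ cos φ₂ cos Δλ, the central angle is δ ≈ 0.547 rad (31.4°).
Interpolate at f = 2/6 with slerp weights a = sin((1−f)δ)/sin δ ≈ 0.686, b = sin(fδ)/sin δ ≈ 0.349.
p = a·p₁ + b·p₂ ≈ (0.168, 0.885, -0.433); φ = arcsin(p_z) ≈ -25.66°, λ = atan2(p_y, p_x) ≈ 79.23°.

≈ 26°S, 79°E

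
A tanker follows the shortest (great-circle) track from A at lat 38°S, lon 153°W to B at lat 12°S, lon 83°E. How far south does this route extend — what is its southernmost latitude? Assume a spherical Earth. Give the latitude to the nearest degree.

The great circle lies in the plane with unit normal n̂ = (p₁ × p₂)/|p₁ × p₂|.
Here n̂_z ≈ -0.671; the vertex latitude is φ_max = arccos|n̂_z| ≈ 47.9°.
Check via Clairaut: cos φ_max = |cos φ₁| · sin C = cos(38.0°)·sin(121.7°) ≈ 0.671, again giving ≈ 47.9°.

≈ 48°S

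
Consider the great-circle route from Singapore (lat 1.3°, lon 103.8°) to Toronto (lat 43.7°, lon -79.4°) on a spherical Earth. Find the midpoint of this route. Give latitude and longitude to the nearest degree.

≈ lat 69°, lon 112°

The haversine formula gives a central angle δ ≈ 2.355 rad (134.9°) between the endpoints.
Interpolate at f = 1/2 with slerp weights a = sin((1−f)δ)/sin δ ≈ 1.304, b = sin(fδ)/sin δ ≈ 1.304.
p = a·p₁ + b·p₂ ≈ (-0.138, 0.339, 0.931); φ = arcsin(p_z) ≈ 68.52°, λ = atan2(p_y, p_x) ≈ 112.06°.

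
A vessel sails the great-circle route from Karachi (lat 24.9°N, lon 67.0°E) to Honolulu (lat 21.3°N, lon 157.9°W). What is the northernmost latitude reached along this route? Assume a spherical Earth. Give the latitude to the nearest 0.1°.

The great circle lies in the plane with unit normal n̂ = (p₁ × p₂)/|p₁ × p₂|.
Here n̂_z ≈ +0.666; the vertex latitude is φ_max = arccos|n̂_z| ≈ 48.2°.
Check via Clairaut: cos φ_max = |cos φ₁| · sin C = cos(24.9°)·sin(47.3°) ≈ 0.666, again giving ≈ 48.2°.

≈ 48.2°N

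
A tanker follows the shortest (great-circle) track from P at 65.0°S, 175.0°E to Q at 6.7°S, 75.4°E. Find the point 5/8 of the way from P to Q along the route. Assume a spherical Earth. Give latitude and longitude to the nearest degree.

The haversine formula gives a central angle δ ≈ 1.535 rad (88.0°) between the endpoints.
Interpolate at f = 5/8 with slerp weights a = sin((1−f)δ)/sin δ ≈ 0.545, b = sin(fδ)/sin δ ≈ 0.819.
p = a·p₁ + b·p₂ ≈ (-0.024, 0.808, -0.589); φ = arcsin(p_z) ≈ -36.11°, λ = atan2(p_y, p_x) ≈ 91.72°.

≈ 36°S, 92°E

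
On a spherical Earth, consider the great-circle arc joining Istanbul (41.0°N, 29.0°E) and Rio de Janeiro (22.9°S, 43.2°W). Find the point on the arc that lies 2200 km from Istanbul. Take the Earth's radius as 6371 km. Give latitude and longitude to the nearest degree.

From cos δ = sin φ₁ sin φ₂ + cos φ₁ cos φ₂ cos Δλ, the central angle is δ ≈ 1.614 rad (92.5°). The total great-circle distance is δ·R ≈ 1.614 × 6371 ≈ 10280 km, so the target fraction is f = 2200/10280 ≈ 0.214.
Interpolate at f ≈ 0.214 with slerp weights a = sin((1−f)δ)/sin δ ≈ 0.955, b = sin(fδ)/sin δ ≈ 0.339.
p = a·p₁ + b·p₂ ≈ (0.858, 0.136, 0.495); φ = arcsin(p_z) ≈ 29.67°, λ = atan2(p_y, p_x) ≈ 9.00°.

≈ 30°N, 9°E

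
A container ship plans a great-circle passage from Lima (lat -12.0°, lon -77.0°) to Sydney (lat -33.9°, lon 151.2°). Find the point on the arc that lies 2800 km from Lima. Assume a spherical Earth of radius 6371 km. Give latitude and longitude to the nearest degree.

Write both endpoints as unit vectors p₁, p₂ with components (cos φ cos λ, cos φ sin λ, sin φ).
The central angle between the endpoints is δ = arccos(p₁·p₂) ≈ 2.010 rad (115.2°). The total great-circle distance is δ·R ≈ 2.010 × 6371 ≈ 12805 km, so the target fraction is f = 2800/12805 ≈ 0.219.
Interpolate at f ≈ 0.219 with slerp weights a = sin((1−f)δ)/sin δ ≈ 1.105, b = sin(fδ)/sin δ ≈ 0.470.
p = a·p₁ + b·p₂ ≈ (-0.099, -0.865, -0.492); φ = arcsin(p_z) ≈ -29.47°, λ = atan2(p_y, p_x) ≈ -96.52°.

≈ lat -29°, lon -97°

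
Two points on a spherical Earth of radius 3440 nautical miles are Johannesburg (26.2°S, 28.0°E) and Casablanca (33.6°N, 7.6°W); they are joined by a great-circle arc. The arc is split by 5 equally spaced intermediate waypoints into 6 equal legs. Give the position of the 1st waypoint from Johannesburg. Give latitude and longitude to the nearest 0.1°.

The haversine formula gives a central angle δ ≈ 1.199 rad (68.7°) between the endpoints.
Interpolate at f = 1/6 with slerp weights a = sin((1−f)δ)/sin δ ≈ 0.903, b = sin(fδ)/sin δ ≈ 0.213.
p = a·p₁ + b·p₂ ≈ (0.891, 0.357, -0.281); φ = arcsin(p_z) ≈ -16.30°, λ = atan2(p_y, p_x) ≈ 21.82°.

≈ 16.3°S, 21.8°E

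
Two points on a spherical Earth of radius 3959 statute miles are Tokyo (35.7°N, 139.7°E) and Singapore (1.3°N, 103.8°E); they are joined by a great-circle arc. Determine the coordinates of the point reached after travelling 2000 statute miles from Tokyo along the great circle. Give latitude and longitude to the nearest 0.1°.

≈ (15.7°N, 116.3°E)

Convert each endpoint to a unit vector on the sphere (x = cos φ cos λ, y = cos φ sin λ, z = sin φ).
The central angle between the endpoints is δ = arccos(p₁·p₂) ≈ 0.835 rad (47.9°). The total great-circle distance is δ·R ≈ 0.835 × 3959 ≈ 3307 mi, so the target fraction is f = 2000/3307 ≈ 0.605.
Interpolate at f ≈ 0.605 with slerp weights a = sin((1−f)δ)/sin δ ≈ 0.437, b = sin(fδ)/sin δ ≈ 0.653.
p = a·p₁ + b·p₂ ≈ (-0.426, 0.863, 0.270); φ = arcsin(p_z) ≈ 15.66°, λ = atan2(p_y, p_x) ≈ 116.29°.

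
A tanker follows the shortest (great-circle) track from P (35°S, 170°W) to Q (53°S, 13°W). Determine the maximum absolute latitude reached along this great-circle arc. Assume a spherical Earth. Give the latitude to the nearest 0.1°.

≈ 78.9°S

The great circle lies in the plane with unit normal n̂ = (p₁ × p₂)/|p₁ × p₂|.
Here n̂_z ≈ +0.193; the vertex latitude is φ_max = arccos|n̂_z| ≈ 78.9°.
Check via Clairaut: cos φ_max = |cos φ₁| · sin C = cos(35.0°)·sin(166.4°) ≈ 0.193, again giving ≈ 78.9°.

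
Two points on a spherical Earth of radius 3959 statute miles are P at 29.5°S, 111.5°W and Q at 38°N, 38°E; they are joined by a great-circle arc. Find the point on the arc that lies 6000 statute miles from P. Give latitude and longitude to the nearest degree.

From cos δ = sin φ₁ sin φ₂ + cos φ₁ cos φ₂ cos Δλ, the central angle is δ ≈ 2.677 rad (153.4°). The total great-circle distance is δ·R ≈ 2.677 × 3959 ≈ 10599 mi, so the target fraction is f = 6000/10599 ≈ 0.566.
Interpolate at f ≈ 0.566 with slerp weights a = sin((1−f)δ)/sin δ ≈ 2.049, b = sin(fδ)/sin δ ≈ 2.230.
p = a·p₁ + b·p₂ ≈ (0.731, -0.577, 0.364); φ = arcsin(p_z) ≈ 21.33°, λ = atan2(p_y, p_x) ≈ -38.30°.

≈ 21°N, 38°W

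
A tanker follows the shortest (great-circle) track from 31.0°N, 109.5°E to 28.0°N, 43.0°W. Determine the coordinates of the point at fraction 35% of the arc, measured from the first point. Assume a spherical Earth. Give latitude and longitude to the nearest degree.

≈ 63°N, 70°E

The haversine formula gives a central angle δ ≈ 2.015 rad (115.4°) between the endpoints.
Interpolate at f = 0.35 with slerp weights a = sin((1−f)δ)/sin δ ≈ 1.070, b = sin(fδ)/sin δ ≈ 0.718.
p = a·p₁ + b·p₂ ≈ (0.157, 0.432, 0.888); φ = arcsin(p_z) ≈ 62.62°, λ = atan2(p_y, p_x) ≈ 69.99°.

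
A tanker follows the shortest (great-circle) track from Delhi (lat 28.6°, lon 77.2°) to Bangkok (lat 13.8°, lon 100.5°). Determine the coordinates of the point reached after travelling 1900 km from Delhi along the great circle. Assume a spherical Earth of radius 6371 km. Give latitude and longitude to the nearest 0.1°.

From cos δ = sin φ₁ sin φ₂ + cos φ₁ cos φ₂ cos Δλ, the central angle is δ ≈ 0.457 rad (26.2°). The total great-circle distance is δ·R ≈ 0.457 × 6371 ≈ 2913 km, so the target fraction is f = 1900/2913 ≈ 0.652.
Interpolate at f ≈ 0.652 with slerp weights a = sin((1−f)δ)/sin δ ≈ 0.359, b = sin(fδ)/sin δ ≈ 0.666.
p = a·p₁ + b·p₂ ≈ (-0.048, 0.943, 0.330); φ = arcsin(p_z) ≈ 19.30°, λ = atan2(p_y, p_x) ≈ 92.92°.

≈ lat 19.3°, lon 92.9°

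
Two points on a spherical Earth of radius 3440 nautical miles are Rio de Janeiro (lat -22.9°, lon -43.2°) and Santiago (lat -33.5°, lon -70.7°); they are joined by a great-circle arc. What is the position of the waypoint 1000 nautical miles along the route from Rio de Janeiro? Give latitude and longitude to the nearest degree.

Convert each endpoint to a unit vector on the sphere (x = cos φ cos λ, y = cos φ sin λ, z = sin φ).
The central angle between the endpoints is δ = arccos(p₁·p₂) ≈ 0.460 rad (26.3°). The total great-circle distance is δ·R ≈ 0.460 × 3440 ≈ 1582 nmi, so the target fraction is f = 1000/1582 ≈ 0.632.
Interpolate at f ≈ 0.632 with slerp weights a = sin((1−f)δ)/sin δ ≈ 0.379, b = sin(fδ)/sin δ ≈ 0.646.
p = a·p₁ + b·p₂ ≈ (0.433, -0.747, -0.504); φ = arcsin(p_z) ≈ -30.27°, λ = atan2(p_y, p_x) ≈ -59.94°.

≈ lat -30°, lon -60°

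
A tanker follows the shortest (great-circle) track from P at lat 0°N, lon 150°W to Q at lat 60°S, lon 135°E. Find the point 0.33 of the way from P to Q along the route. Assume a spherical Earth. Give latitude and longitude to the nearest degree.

≈ lat 24°S, lon 164°W

Convert each endpoint to a unit vector on the sphere (x = cos φ cos λ, y = cos φ sin λ, z = sin φ).
The central angle between the endpoints is δ = arccos(p₁·p₂) ≈ 1.441 rad (82.6°).
Interpolate at f = 0.33 with slerp weights a = sin((1−f)δ)/sin δ ≈ 0.829, b = sin(fδ)/sin δ ≈ 0.462.
p = a·p₁ + b·p₂ ≈ (-0.881, -0.251, -0.400); φ = arcsin(p_z) ≈ -23.57°, λ = atan2(p_y, p_x) ≈ -164.08°.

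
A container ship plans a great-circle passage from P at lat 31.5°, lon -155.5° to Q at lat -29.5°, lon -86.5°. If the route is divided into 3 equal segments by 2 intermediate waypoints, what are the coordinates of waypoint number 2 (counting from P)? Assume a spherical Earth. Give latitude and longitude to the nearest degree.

Write both endpoints as unit vectors p₁, p₂ with components (cos φ cos λ, cos φ sin λ, sin φ).
The central angle between the endpoints is δ = arccos(p₁·p₂) ≈ 1.562 rad (89.5°).
Interpolate at f = 2/3 with slerp weights a = sin((1−f)δ)/sin δ ≈ 0.498, b = sin(fδ)/sin δ ≈ 0.863.
p = a·p₁ + b·p₂ ≈ (-0.340, -0.926, -0.165); φ = arcsin(p_z) ≈ -9.50°, λ = atan2(p_y, p_x) ≈ -110.17°.

≈ lat -10°, lon -110°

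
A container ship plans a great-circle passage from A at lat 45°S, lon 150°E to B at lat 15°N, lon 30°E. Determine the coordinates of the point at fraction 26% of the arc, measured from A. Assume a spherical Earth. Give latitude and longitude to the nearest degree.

Write both endpoints as unit vectors p₁, p₂ with components (cos φ cos λ, cos φ sin λ, sin φ).
The central angle between the endpoints is δ = arccos(p₁·p₂) ≈ 2.123 rad (121.6°).
Interpolate at f = 0.26 with slerp weights a = sin((1−f)δ)/sin δ ≈ 1.175, b = sin(fδ)/sin δ ≈ 0.616.
p = a·p₁ + b·p₂ ≈ (-0.204, 0.713, -0.671); φ = arcsin(p_z) ≈ -42.15°, λ = atan2(p_y, p_x) ≈ 105.98°.

≈ lat 42°S, lon 106°E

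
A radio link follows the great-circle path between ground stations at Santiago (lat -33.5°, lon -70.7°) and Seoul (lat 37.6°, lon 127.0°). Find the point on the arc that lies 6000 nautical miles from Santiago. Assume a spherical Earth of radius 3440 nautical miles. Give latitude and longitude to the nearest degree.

Write both endpoints as unit vectors p₁, p₂ with components (cos φ cos λ, cos φ sin λ, sin φ).
The central angle between the endpoints is δ = arccos(p₁·p₂) ≈ 2.881 rad (165.1°). The total great-circle distance is δ·R ≈ 2.881 × 3440 ≈ 9910 nmi, so the target fraction is f = 6000/9910 ≈ 0.605.
Interpolate at f ≈ 0.605 with slerp weights a = sin((1−f)δ)/sin δ ≈ 3.517, b = sin(fδ)/sin δ ≈ 3.819.
p = a·p₁ + b·p₂ ≈ (-0.852, -0.352, 0.389); φ = arcsin(p_z) ≈ 22.88°, λ = atan2(p_y, p_x) ≈ -157.56°.

≈ lat 23°, lon -158°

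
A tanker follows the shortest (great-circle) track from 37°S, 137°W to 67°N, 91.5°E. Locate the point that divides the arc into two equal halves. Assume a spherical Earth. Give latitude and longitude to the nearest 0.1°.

≈ 27.4°N, 165.5°W

The haversine formula gives a central angle δ ≈ 2.435 rad (139.5°) between the endpoints.
Interpolate at f = 1/2 with slerp weights a = sin((1−f)δ)/sin δ ≈ 1.446, b = sin(fδ)/sin δ ≈ 1.446.
p = a·p₁ + b·p₂ ≈ (-0.859, -0.223, 0.461); φ = arcsin(p_z) ≈ 27.43°, λ = atan2(p_y, p_x) ≈ -165.47°.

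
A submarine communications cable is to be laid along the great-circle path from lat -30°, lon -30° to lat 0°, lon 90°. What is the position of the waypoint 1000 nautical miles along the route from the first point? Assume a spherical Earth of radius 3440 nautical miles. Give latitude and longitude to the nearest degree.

Convert each endpoint to a unit vector on the sphere (x = cos φ cos λ, y = cos φ sin λ, z = sin φ).
The central angle between the endpoints is δ = arccos(p₁·p₂) ≈ 2.019 rad (115.7°). The total great-circle distance is δ·R ≈ 2.019 × 3440 ≈ 6944 nmi, so the target fraction is f = 1000/6944 ≈ 0.144.
Interpolate at f ≈ 0.144 with slerp weights a = sin((1−f)δ)/sin δ ≈ 1.096, b = sin(fδ)/sin δ ≈ 0.318.
p = a·p₁ + b·p₂ ≈ (0.822, -0.156, -0.548); φ = arcsin(p_z) ≈ -33.22°, λ = atan2(p_y, p_x) ≈ -10.78°.

≈ lat -33°, lon -11°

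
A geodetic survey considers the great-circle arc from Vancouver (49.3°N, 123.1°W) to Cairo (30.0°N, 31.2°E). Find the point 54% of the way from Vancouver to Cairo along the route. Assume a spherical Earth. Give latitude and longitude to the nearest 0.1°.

Write both endpoints as unit vectors p₁, p₂ with components (cos φ cos λ, cos φ sin λ, sin φ).
The central angle between the endpoints is δ = arccos(p₁·p₂) ≈ 1.701 rad (97.5°).
Interpolate at f = 0.54 with slerp weights a = sin((1−f)δ)/sin δ ≈ 0.711, b = sin(fδ)/sin δ ≈ 0.801.
p = a·p₁ + b·p₂ ≈ (0.341, -0.029, 0.940); φ = arcsin(p_z) ≈ 70.02°, λ = atan2(p_y, p_x) ≈ -4.84°.

≈ 70.0°N, 4.8°W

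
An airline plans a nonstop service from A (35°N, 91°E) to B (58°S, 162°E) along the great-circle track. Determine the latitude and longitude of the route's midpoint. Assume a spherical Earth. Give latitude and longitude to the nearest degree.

≈ (14°S, 118°E)

Write both endpoints as unit vectors p₁, p₂ with components (cos φ cos λ, cos φ sin λ, sin φ).
The central angle between the endpoints is δ = arccos(p₁·p₂) ≈ 1.923 rad (110.2°).
Interpolate at f = 1/2 with slerp weights a = sin((1−f)δ)/sin δ ≈ 0.874, b = sin(fδ)/sin δ ≈ 0.874.
p = a·p₁ + b·p₂ ≈ (-0.453, 0.859, -0.240); φ = arcsin(p_z) ≈ -13.88°, λ = atan2(p_y, p_x) ≈ 117.81°.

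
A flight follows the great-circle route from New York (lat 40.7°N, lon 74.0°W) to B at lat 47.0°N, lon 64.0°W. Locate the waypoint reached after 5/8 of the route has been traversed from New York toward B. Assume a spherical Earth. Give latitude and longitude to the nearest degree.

Convert each endpoint to a unit vector on the sphere (x = cos φ cos λ, y = cos φ sin λ, z = sin φ).
The central angle between the endpoints is δ = arccos(p₁·p₂) ≈ 0.167 rad (9.6°).
Interpolate at f = 5/8 with slerp weights a = sin((1−f)δ)/sin δ ≈ 0.377, b = sin(fδ)/sin δ ≈ 0.627.
p = a·p₁ + b·p₂ ≈ (0.266, -0.659, 0.704); φ = arcsin(p_z) ≈ 44.74°, λ = atan2(p_y, p_x) ≈ -68.00°.

≈ lat 45°N, lon 68°W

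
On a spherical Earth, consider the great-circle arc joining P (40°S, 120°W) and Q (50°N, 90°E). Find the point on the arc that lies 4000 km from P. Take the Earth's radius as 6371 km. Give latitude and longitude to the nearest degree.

≈ (15°S, 150°W)

Convert each endpoint to a unit vector on the sphere (x = cos φ cos λ, y = cos φ sin λ, z = sin φ).
The central angle between the endpoints is δ = arccos(p₁·p₂) ≈ 2.736 rad (156.8°). The total great-circle distance is δ·R ≈ 2.736 × 6371 ≈ 17431 km, so the target fraction is f = 4000/17431 ≈ 0.229.
Interpolate at f ≈ 0.229 with slerp weights a = sin((1−f)δ)/sin δ ≈ 2.177, b = sin(fδ)/sin δ ≈ 1.488.
p = a·p₁ + b·p₂ ≈ (-0.834, -0.487, -0.259); φ = arcsin(p_z) ≈ -15.02°, λ = atan2(p_y, p_x) ≈ -149.69°.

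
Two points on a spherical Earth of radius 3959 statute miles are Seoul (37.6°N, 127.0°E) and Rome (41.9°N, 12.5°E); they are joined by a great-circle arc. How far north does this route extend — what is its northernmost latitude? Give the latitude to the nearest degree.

The great circle lies in the plane with unit normal n̂ = (p₁ × p₂)/|p₁ × p₂|.
Here n̂_z ≈ -0.544; the vertex latitude is φ_max = arccos|n̂_z| ≈ 57.1°.

≈ 57°N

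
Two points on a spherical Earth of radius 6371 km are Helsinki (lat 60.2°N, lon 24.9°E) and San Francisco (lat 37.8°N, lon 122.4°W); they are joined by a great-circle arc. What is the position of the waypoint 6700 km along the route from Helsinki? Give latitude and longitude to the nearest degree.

Convert each endpoint to a unit vector on the sphere (x = cos φ cos λ, y = cos φ sin λ, z = sin φ).
The central angle between the endpoints is δ = arccos(p₁·p₂) ≈ 1.368 rad (78.4°). The total great-circle distance is δ·R ≈ 1.368 × 6371 ≈ 8716 km, so the target fraction is f = 6700/8716 ≈ 0.769.
Interpolate at f ≈ 0.769 with slerp weights a = sin((1−f)δ)/sin δ ≈ 0.318, b = sin(fδ)/sin δ ≈ 0.886.
p = a·p₁ + b·p₂ ≈ (-0.232, -0.525, 0.819); φ = arcsin(p_z) ≈ 54.97°, λ = atan2(p_y, p_x) ≈ -113.86°.

≈ lat 55°N, lon 114°W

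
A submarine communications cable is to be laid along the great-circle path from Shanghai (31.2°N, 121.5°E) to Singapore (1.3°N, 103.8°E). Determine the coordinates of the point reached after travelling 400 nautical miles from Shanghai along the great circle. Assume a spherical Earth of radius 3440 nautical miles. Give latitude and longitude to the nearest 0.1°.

≈ (25.5°N, 117.5°E)

The haversine formula gives a central angle δ ≈ 0.598 rad (34.3°) between the endpoints. The total great-circle distance is δ·R ≈ 0.598 × 3440 ≈ 2057 nmi, so the target fraction is f = 400/2057 ≈ 0.194.
Interpolate at f ≈ 0.194 with slerp weights a = sin((1−f)δ)/sin δ ≈ 0.823, b = sin(fδ)/sin δ ≈ 0.206.
p = a·p₁ + b·p₂ ≈ (-0.417, 0.800, 0.431); φ = arcsin(p_z) ≈ 25.53°, λ = atan2(p_y, p_x) ≈ 117.52°.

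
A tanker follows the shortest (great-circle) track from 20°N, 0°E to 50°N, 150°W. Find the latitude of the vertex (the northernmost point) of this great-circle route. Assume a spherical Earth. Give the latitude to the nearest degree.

≈ 72°N

The great circle lies in the plane with unit normal n̂ = (p₁ × p₂)/|p₁ × p₂|.
Here n̂_z ≈ -0.313; the vertex latitude is φ_max = arccos|n̂_z| ≈ 71.8°.
Check via Clairaut: cos φ_max = |cos φ₁| · sin C = cos(20.0°)·sin(19.4°) ≈ 0.313, again giving ≈ 71.8°.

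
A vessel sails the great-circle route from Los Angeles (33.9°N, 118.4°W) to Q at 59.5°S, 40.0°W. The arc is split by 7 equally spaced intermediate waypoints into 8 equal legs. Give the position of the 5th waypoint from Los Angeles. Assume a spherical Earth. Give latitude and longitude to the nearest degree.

Write both endpoints as unit vectors p₁, p₂ with components (cos φ cos λ, cos φ sin λ, sin φ).
The central angle between the endpoints is δ = arccos(p₁·p₂) ≈ 1.978 rad (113.3°).
Interpolate at f = 5/8 with slerp weights a = sin((1−f)δ)/sin δ ≈ 0.736, b = sin(fδ)/sin δ ≈ 1.029.
p = a·p₁ + b·p₂ ≈ (0.109, -0.873, -0.476); φ = arcsin(p_z) ≈ -28.42°, λ = atan2(p_y, p_x) ≈ -82.85°.

≈ 28°S, 83°W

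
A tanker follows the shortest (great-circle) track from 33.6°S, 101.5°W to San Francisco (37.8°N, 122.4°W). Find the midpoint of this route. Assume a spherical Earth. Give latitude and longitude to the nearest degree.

≈ 2°N, 112°W

The haversine formula gives a central angle δ ≈ 1.292 rad (74.0°) between the endpoints.
Interpolate at f = 1/2 with slerp weights a = sin((1−f)δ)/sin δ ≈ 0.626, b = sin(fδ)/sin δ ≈ 0.626.
p = a·p₁ + b·p₂ ≈ (-0.369, -0.929, 0.037); φ = arcsin(p_z) ≈ 2.14°, λ = atan2(p_y, p_x) ≈ -111.67°.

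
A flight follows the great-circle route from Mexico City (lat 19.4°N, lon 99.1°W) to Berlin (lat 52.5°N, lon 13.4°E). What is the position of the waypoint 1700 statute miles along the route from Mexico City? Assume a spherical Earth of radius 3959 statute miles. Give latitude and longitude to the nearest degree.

≈ lat 39°N, lon 82°W

Convert each endpoint to a unit vector on the sphere (x = cos φ cos λ, y = cos φ sin λ, z = sin φ).
The central angle between the endpoints is δ = arccos(p₁·p₂) ≈ 1.527 rad (87.5°). The total great-circle distance is δ·R ≈ 1.527 × 3959 ≈ 6045 mi, so the target fraction is f = 1700/6045 ≈ 0.281.
Interpolate at f ≈ 0.281 with slerp weights a = sin((1−f)δ)/sin δ ≈ 0.891, b = sin(fδ)/sin δ ≈ 0.417.
p = a·p₁ + b·p₂ ≈ (0.114, -0.771, 0.627); φ = arcsin(p_z) ≈ 38.80°, λ = atan2(p_y, p_x) ≈ -81.60°.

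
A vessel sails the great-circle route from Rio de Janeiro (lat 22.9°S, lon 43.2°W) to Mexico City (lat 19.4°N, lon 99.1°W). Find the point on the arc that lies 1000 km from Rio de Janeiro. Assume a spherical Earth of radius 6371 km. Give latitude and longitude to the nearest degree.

≈ lat 18°S, lon 51°W

Convert each endpoint to a unit vector on the sphere (x = cos φ cos λ, y = cos φ sin λ, z = sin φ).
The central angle between the endpoints is δ = arccos(p₁·p₂) ≈ 1.205 rad (69.0°). The total great-circle distance is δ·R ≈ 1.205 × 6371 ≈ 7676 km, so the target fraction is f = 1000/7676 ≈ 0.130.
Interpolate at f ≈ 0.130 with slerp weights a = sin((1−f)δ)/sin δ ≈ 0.928, b = sin(fδ)/sin δ ≈ 0.167.
p = a·p₁ + b·p₂ ≈ (0.598, -0.741, -0.305); φ = arcsin(p_z) ≈ -17.78°, λ = atan2(p_y, p_x) ≈ -51.09°.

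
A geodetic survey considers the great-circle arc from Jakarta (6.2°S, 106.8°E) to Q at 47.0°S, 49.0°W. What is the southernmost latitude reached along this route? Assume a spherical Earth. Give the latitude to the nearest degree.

≈ 71°S

The great circle lies in the plane with unit normal n̂ = (p₁ × p₂)/|p₁ × p₂|.
Here n̂_z ≈ -0.330; the vertex latitude is φ_max = arccos|n̂_z| ≈ 70.7°.
Check via Clairaut: cos φ_max = |cos φ₁| · sin C = cos(6.2°)·sin(160.6°) ≈ 0.330, again giving ≈ 70.7°.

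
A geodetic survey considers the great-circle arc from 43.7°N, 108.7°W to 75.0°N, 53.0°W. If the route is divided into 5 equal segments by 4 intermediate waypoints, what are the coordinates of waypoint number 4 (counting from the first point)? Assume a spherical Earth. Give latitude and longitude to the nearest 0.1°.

≈ 70.9°N, 76.2°W

Write both endpoints as unit vectors p₁, p₂ with components (cos φ cos λ, cos φ sin λ, sin φ).
The central angle between the endpoints is δ = arccos(p₁·p₂) ≈ 0.688 rad (39.4°).
Interpolate at f = 4/5 with slerp weights a = sin((1−f)δ)/sin δ ≈ 0.216, b = sin(fδ)/sin δ ≈ 0.824.
p = a·p₁ + b·p₂ ≈ (0.078, -0.318, 0.945); φ = arcsin(p_z) ≈ 70.87°, λ = atan2(p_y, p_x) ≈ -76.19°.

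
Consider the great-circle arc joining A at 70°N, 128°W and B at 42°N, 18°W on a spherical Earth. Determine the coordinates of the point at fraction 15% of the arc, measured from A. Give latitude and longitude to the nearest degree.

Convert each endpoint to a unit vector on the sphere (x = cos φ cos λ, y = cos φ sin λ, z = sin φ).
The central angle between the endpoints is δ = arccos(p₁·p₂) ≈ 0.998 rad (57.2°).
Interpolate at f = 0.15 with slerp weights a = sin((1−f)δ)/sin δ ≈ 0.893, b = sin(fδ)/sin δ ≈ 0.177.
p = a·p₁ + b·p₂ ≈ (-0.063, -0.281, 0.958); φ = arcsin(p_z) ≈ 73.25°, λ = atan2(p_y, p_x) ≈ -102.53°.

≈ 73°N, 103°W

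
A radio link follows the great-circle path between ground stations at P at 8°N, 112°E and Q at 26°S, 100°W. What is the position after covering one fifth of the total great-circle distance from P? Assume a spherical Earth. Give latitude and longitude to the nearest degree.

≈ 9°S, 136°E

Convert each endpoint to a unit vector on the sphere (x = cos φ cos λ, y = cos φ sin λ, z = sin φ).
The central angle between the endpoints is δ = arccos(p₁·p₂) ≈ 2.525 rad (144.7°).
Interpolate at f = 1/5 with slerp weights a = sin((1−f)δ)/sin δ ≈ 1.558, b = sin(fδ)/sin δ ≈ 0.837.
p = a·p₁ + b·p₂ ≈ (-0.708, 0.690, -0.150); φ = arcsin(p_z) ≈ -8.62°, λ = atan2(p_y, p_x) ≈ 135.77°.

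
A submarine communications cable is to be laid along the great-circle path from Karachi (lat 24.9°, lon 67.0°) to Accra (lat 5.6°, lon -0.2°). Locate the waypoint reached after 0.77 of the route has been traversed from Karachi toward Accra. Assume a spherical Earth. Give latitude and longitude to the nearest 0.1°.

Convert each endpoint to a unit vector on the sphere (x = cos φ cos λ, y = cos φ sin λ, z = sin φ).
The central angle between the endpoints is δ = arccos(p₁·p₂) ≈ 1.169 rad (67.0°).
Interpolate at f = 0.77 with slerp weights a = sin((1−f)δ)/sin δ ≈ 0.289, b = sin(fδ)/sin δ ≈ 0.851.
p = a·p₁ + b·p₂ ≈ (0.949, 0.238, 0.205); φ = arcsin(p_z) ≈ 11.81°, λ = atan2(p_y, p_x) ≈ 14.08°.

≈ lat 11.8°, lon 14.1°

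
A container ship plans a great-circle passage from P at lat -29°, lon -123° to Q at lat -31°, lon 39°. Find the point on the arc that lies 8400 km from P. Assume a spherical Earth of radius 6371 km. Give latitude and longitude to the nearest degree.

Convert each endpoint to a unit vector on the sphere (x = cos φ cos λ, y = cos φ sin λ, z = sin φ).
The central angle between the endpoints is δ = arccos(p₁·p₂) ≈ 2.053 rad (117.6°). The total great-circle distance is δ·R ≈ 2.053 × 6371 ≈ 13077 km, so the target fraction is f = 8400/13077 ≈ 0.642.
Interpolate at f ≈ 0.642 with slerp weights a = sin((1−f)δ)/sin δ ≈ 0.756, b = sin(fδ)/sin δ ≈ 1.093.
p = a·p₁ + b·p₂ ≈ (0.368, 0.035, -0.929); φ = arcsin(p_z) ≈ -68.32°, λ = atan2(p_y, p_x) ≈ 5.43°.

≈ lat -68°, lon 5°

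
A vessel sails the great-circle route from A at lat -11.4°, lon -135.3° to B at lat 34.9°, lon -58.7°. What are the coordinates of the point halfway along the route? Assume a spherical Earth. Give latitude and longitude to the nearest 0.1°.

≈ lat 14.8°, lon -101.0°

Write both endpoints as unit vectors p₁, p₂ with components (cos φ cos λ, cos φ sin λ, sin φ).
The central angle between the endpoints is δ = arccos(p₁·p₂) ≈ 1.498 rad (85.8°).
Interpolate at f = 1/2 with slerp weights a = sin((1−f)δ)/sin δ ≈ 0.683, b = sin(fδ)/sin δ ≈ 0.683.
p = a·p₁ + b·p₂ ≈ (-0.185, -0.949, 0.256); φ = arcsin(p_z) ≈ 14.81°, λ = atan2(p_y, p_x) ≈ -101.02°.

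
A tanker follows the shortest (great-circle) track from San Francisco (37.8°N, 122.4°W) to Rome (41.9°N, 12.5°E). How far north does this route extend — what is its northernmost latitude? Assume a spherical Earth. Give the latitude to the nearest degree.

The great circle lies in the plane with unit normal n̂ = (p₁ × p₂)/|p₁ × p₂|.
Here n̂_z ≈ +0.417; the vertex latitude is φ_max = arccos|n̂_z| ≈ 65.4°.

≈ 65°N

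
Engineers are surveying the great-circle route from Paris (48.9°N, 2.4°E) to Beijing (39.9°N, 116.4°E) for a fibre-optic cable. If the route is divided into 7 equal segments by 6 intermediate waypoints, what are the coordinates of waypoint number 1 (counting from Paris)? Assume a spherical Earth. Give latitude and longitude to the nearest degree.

≈ (55°N, 16°E)

Convert each endpoint to a unit vector on the sphere (x = cos φ cos λ, y = cos φ sin λ, z = sin φ).
The central angle between the endpoints is δ = arccos(p₁·p₂) ≈ 1.289 rad (73.8°).
Interpolate at f = 1/7 with slerp weights a = sin((1−f)δ)/sin δ ≈ 0.930, b = sin(fδ)/sin δ ≈ 0.191.
p = a·p₁ + b·p₂ ≈ (0.546, 0.157, 0.823); φ = arcsin(p_z) ≈ 55.40°, λ = atan2(p_y, p_x) ≈ 16.01°.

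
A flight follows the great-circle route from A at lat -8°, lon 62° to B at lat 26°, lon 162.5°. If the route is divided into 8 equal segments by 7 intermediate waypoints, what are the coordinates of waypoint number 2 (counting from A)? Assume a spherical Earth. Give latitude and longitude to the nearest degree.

Write both endpoints as unit vectors p₁, p₂ with components (cos φ cos λ, cos φ sin λ, sin φ).
The central angle between the endpoints is δ = arccos(p₁·p₂) ≈ 1.796 rad (102.9°).
Interpolate at f = 2/8 with slerp weights a = sin((1−f)δ)/sin δ ≈ 1.000, b = sin(fδ)/sin δ ≈ 0.445.
p = a·p₁ + b·p₂ ≈ (0.083, 0.995, 0.056); φ = arcsin(p_z) ≈ 3.21°, λ = atan2(p_y, p_x) ≈ 85.21°.

≈ lat 3°, lon 85°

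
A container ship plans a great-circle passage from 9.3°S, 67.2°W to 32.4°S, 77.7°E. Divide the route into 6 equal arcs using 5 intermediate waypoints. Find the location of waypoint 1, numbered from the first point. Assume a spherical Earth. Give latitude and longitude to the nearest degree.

Write both endpoints as unit vectors p₁, p₂ with components (cos φ cos λ, cos φ sin λ, sin φ).
The central angle between the endpoints is δ = arccos(p₁·p₂) ≈ 2.208 rad (126.5°).
Interpolate at f = 1/6 with slerp weights a = sin((1−f)δ)/sin δ ≈ 1.199, b = sin(fδ)/sin δ ≈ 0.448.
p = a·p₁ + b·p₂ ≈ (0.539, -0.722, -0.434); φ = arcsin(p_z) ≈ -25.70°, λ = atan2(p_y, p_x) ≈ -53.24°.

≈ 26°S, 53°W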